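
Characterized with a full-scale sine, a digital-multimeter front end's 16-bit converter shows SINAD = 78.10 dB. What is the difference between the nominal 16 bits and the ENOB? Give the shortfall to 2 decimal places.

3.32 bits

N_eff = (78.10 − 1.76)/6.02 = 12.6811 bits.
Lost resolution: 16 − 12.6811 = 3.3189 bits.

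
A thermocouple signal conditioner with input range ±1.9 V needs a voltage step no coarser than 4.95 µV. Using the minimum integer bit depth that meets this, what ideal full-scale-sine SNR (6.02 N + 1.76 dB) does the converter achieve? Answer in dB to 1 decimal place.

122.2 dB

The full-scale span is 1.9 − (-1.9) = 3.8 V.
3.8 V / 4.95 µV = 767700. Since 2^19 = 524288 and 2^20 = 1048576, N = 20.
6.02(20) + 1.76 = 122.16 dB.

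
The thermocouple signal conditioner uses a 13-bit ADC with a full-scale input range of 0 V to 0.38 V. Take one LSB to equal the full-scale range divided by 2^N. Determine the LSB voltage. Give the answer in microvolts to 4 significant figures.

46.39 µV

V_FS = 0.38 V.
There are 2^13 = 8192 steps.
LSB = 0.38 V / 2^13 = 46.39 µV.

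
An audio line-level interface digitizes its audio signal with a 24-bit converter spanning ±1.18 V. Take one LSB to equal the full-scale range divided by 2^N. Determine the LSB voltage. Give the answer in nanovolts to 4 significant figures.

140.7 nV

Span: 1.18 V − (-1.18 V) = 2.36 V.
There are 2^24 = 16777216 steps.
LSB = 2.36 V ÷ 2^24 = 2.36/16777216 V = 140.7 nV.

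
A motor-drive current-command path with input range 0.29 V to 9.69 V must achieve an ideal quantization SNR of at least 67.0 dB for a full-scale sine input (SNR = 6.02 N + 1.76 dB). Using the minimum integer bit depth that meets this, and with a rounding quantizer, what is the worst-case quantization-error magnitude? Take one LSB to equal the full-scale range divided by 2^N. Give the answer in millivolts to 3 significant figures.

2.29 mV

Span: 9.69 V − (0.29 V) = 9.4 V.
N ≥ (67.0 − 1.76)/6.02 = 10.837 → N_min = 11.
LSB = 9.4 V ÷ 2^11 = 9.4/2048 V = 4.5898 mV.
|e|_max = LSB/2 = 2.29 mV.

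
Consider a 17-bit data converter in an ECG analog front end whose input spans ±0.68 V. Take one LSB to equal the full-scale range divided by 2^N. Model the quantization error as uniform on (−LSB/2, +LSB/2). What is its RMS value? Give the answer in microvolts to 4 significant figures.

Full-scale range = 0.68 V − (-0.68 V) = 1.36 V.
One LSB is 1.36 V / 131072 = 10.3760 µV.
V_rms = LSB/√12 = 10.3760 µV / √12 = 2.995 µV.

2.995 µV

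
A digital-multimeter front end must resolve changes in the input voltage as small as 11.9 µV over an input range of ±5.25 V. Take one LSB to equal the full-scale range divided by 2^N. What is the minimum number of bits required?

20 bits

Range = 5.25 − (-5.25) = 10.5 V.
Need 2^N ≥ 10.5 V / 11.9 µV = 882400 → N_min = 20.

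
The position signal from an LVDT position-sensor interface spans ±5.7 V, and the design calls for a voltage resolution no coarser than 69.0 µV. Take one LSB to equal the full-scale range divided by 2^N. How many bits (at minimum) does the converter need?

The full-scale span is 5.7 − (-5.7) = 11.4 V.
Required number of levels: 11.4/69.0 µV = 165220; smallest N with 2^N ≥ that is 18.

18 bits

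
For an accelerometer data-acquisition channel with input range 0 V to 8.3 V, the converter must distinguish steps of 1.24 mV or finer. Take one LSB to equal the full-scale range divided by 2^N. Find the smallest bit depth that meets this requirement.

V_FS = 8.3 V.
8.3 V / 1.24 mV = 6694. Since 2^12 = 4096 and 2^13 = 8192, N = 13.

13 bits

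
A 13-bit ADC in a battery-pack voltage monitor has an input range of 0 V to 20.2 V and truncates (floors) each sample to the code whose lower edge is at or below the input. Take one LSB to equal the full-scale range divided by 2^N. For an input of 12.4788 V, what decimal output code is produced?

Full-scale range = 20.2 V. LSB = 20.2 V / 2^13 ≈ 2.466 mV.
(V_in − V_min) × 2^13/range = (12.4788 − (0)) × 8192/20.2 = 5060.709.
Floor → code = 5060.

5060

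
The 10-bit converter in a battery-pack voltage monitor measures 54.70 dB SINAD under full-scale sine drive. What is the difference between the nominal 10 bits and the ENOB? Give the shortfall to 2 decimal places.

1.21 bits

Effective bits = (54.70 − 1.76)/6.02 = 8.7940.
Shortfall = 10 − 8.7940 = 1.2060 bits.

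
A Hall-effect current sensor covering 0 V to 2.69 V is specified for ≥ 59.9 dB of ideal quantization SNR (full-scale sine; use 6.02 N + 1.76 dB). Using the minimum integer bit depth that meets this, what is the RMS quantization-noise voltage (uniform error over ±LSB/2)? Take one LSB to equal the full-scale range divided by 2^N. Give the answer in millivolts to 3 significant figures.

V_FS = 2.69 V.
Solving 6.02 N ≥ 59.9 − 1.76: N ≥ 9.658. Round up → N = 10.
LSB = 2.69 V ÷ 2^10 = 2.69/1024 V = 2.6270 mV.
V_rms = LSB/√12 = 0.758 mV.

0.758 mV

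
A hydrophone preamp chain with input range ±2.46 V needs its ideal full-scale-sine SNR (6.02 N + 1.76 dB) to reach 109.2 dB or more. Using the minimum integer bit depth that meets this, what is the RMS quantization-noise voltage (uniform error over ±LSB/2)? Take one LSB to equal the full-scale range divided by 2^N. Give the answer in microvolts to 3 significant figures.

Span: 2.46 V − (-2.46 V) = 4.92 V.
Required N = ⌈(109.2 − 1.76)/6.02⌉ = ⌈17.847⌉ = 18.
One LSB is 4.92 V / 262144 = 18.768 µV.
V_rms = LSB/√12 = 5.42 µV.

5.42 µV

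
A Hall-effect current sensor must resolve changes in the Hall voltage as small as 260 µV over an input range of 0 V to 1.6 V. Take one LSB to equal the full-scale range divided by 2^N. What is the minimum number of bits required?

13 bits

Full-scale range = 1.6 V.
Need 2^N ≥ 1.6 V / 260 µV = 6154 → N_min = 13.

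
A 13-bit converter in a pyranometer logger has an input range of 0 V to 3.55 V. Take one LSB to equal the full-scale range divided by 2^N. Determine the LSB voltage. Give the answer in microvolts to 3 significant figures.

Range is 3.55 V.
Number of codes = 2^13 = 8192.
One LSB is 3.55 V / 8192 = 433 µV.

433 µV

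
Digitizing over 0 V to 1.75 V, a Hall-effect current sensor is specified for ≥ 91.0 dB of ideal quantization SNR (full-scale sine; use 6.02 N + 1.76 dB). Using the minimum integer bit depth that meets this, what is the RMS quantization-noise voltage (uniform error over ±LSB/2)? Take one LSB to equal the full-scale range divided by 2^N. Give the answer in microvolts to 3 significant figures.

15.4 µV

Span = 1.75 V.
6.02 N + 1.76 ≥ 91.0 gives N ≥ 14.824, so the minimum integer is 15.
Step size = 1.75/32768 V = 53.406 µV.
σ_q = LSB/√12 = 53.406 µV/3.4641 = 15.4 µV.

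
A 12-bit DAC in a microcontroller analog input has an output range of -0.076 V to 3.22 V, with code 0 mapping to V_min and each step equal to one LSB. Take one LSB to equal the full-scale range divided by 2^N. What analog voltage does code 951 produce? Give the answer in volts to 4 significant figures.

The full-scale span is 3.22 − (-0.076) = 3.296 V. LSB = 3.296 V / 2^12.
V_out = V_min + code × LSB = -0.076 V + 951 × 3.296 V / 4096
      = -0.076 V + 0.765258 V = 0.689258 V.

0.6893 V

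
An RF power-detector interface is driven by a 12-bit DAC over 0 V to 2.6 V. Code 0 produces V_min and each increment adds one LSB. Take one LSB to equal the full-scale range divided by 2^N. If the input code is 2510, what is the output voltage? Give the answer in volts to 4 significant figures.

V_FS = 2.6 V. LSB = 2.6 V / 2^12.
Output = V_min + (2510/4096) × range = 0 + 0.612793 × 2.6 V
      = 0 V + 1.59326 V = 1.59326 V.

1.593 V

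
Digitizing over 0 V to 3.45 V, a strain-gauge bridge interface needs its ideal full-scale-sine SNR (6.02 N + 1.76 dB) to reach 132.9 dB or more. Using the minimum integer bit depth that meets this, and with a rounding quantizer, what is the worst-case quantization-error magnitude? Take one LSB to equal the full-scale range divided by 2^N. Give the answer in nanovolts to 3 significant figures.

411 nV

Span = 3.45 V.
6.02 N + 1.76 ≥ 132.9 gives N ≥ 21.784, so the minimum integer is 22.
One LSB is 3.45 V / 4194304 = 0.82254 µV.
Max error for round-to-nearest is LSB/2 = 411 nV.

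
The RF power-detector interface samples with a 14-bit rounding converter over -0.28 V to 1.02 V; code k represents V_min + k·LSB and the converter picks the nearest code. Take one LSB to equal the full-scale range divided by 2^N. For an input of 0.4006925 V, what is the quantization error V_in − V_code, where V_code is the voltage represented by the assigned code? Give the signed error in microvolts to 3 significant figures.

The full-scale span is 1.02 − (-0.28) = 1.3 V. LSB = 1.3 V / 2^14 ≈ 79.35 µV.
Position in LSBs: (0.4006925 − (-0.28)) × 16384/1.3 = 8578.8199; rounding gives k = 8579.
Reconstructed level: -0.28 + 8579 × 1.3/16384 V = 0.40070678711 V.
V_in − V_code = 0.4006925 − (0.40070678711) = −14.3 µV.

−14.3 µV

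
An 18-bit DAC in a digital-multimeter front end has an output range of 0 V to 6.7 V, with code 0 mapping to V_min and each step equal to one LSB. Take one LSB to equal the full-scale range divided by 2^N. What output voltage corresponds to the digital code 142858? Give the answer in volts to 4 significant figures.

Full-scale range = 6.7 V. LSB = 6.7 V / 2^18.
Output = V_min + (142858/262144) × range = 0 + 0.544960 × 6.7 V
      = 0 + 3.65123 = 3.65123 V.

3.651 V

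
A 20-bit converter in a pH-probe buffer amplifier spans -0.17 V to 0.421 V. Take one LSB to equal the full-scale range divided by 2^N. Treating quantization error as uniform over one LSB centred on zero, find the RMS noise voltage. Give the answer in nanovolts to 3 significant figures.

163 nV

Range = 0.421 − (-0.17) = 0.591 V.
LSB = 0.591 V ÷ 2^20 = 0.591/1048576 V = 0.56362 µV.
For a uniform distribution on [−LSB/2, +LSB/2], V_rms = LSB/√12 = 0.56362 µV/3.4641 = 163 nV.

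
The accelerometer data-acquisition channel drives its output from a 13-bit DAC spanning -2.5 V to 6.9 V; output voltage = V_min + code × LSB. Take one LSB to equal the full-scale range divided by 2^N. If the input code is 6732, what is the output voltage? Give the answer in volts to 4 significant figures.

Range = 6.9 − (-2.5) = 9.4 V. LSB = 9.4 V / 2^13.
Output = V_min + (6732/8192) × range = -2.5 + 0.821777 × 9.4 V
      = -2.5 + 7.72471 = 5.22471 V.

5.225 V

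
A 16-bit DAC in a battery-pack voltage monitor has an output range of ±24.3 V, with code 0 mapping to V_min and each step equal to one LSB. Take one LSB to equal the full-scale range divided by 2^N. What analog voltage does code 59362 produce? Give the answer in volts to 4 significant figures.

Range = 24.3 − (-24.3) = 48.6 V. LSB = 48.6 V / 2^16.
V_out = -24.3 + 59362 × (48.6/65536) V
      = -24.3 V + 44.0215 V = 19.7215 V.

19.72 V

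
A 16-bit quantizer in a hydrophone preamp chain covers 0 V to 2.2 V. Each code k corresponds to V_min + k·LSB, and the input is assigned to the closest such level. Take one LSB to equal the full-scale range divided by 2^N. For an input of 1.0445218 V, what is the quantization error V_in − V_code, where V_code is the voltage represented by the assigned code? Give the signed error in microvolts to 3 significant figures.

+11.9 µV

Span = 2.2 V. LSB = 2.2 V / 2^16 ≈ 33.57 µV.
(1.0445218 − (0)) / LSB = 1.0445218 × 65536/2.2 = 31115.3549. Nearest integer: k = 31115.
Reconstructed level: 0 + 31115 × 2.2/65536 V = 1.0445098877 V.
V_in − V_code = 1.0445218 − (1.0445098877) = +11.9 µV.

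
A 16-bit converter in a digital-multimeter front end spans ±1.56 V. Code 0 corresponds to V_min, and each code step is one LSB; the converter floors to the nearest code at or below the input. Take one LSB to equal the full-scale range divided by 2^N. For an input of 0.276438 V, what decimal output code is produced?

38574

Range = 1.56 − (-1.56) = 3.12 V. LSB = 3.12 V / 2^16 ≈ 47.61 µV.
(V_in − V_min) × 2^16/range = (0.276438 − (-1.56)) × 65536/3.12 = 38574.616.
Floor → code = 38574.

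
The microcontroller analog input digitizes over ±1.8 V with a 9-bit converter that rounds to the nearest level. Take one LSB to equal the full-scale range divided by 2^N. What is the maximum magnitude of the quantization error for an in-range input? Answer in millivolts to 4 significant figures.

The full-scale span is 1.8 − (-1.8) = 3.6 V.
Step size = 3.6/512 V = 7.03125 mV.
Worst-case error for round-to-nearest is half an LSB: 3.516 mV.

3.516 mV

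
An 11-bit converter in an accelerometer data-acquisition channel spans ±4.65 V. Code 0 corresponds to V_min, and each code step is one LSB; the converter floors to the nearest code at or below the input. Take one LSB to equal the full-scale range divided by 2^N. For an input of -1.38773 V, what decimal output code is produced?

The full-scale span is 4.65 − (-4.65) = 9.3 V. LSB = 9.3 V / 2^11 ≈ 4.541 mV.
V_in − V_min = -1.38773 − (-4.65) = 3.26227 V.
Divide by LSB: 3.26227 × 2048/9.3 = 718.4010.
Truncating gives code 718.

718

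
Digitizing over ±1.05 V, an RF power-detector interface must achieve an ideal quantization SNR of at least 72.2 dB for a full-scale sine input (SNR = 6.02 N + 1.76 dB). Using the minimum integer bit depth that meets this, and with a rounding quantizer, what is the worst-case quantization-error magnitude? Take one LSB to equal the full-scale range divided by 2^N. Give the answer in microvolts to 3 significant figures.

256 µV

Range = 1.05 − (-1.05) = 2.1 V.
6.02 N + 1.76 ≥ 72.2 gives N ≥ 11.701, so the minimum integer is 12.
One LSB is 2.1 V / 4096 = 0.51270 mV.
Max error for round-to-nearest is LSB/2 = 256 µV.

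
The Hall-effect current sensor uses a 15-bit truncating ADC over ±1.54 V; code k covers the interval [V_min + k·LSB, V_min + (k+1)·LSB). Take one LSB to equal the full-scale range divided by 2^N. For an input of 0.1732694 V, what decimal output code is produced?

18227

Span: 1.54 V − (-1.54 V) = 3.08 V. LSB = 3.08 V / 2^15 ≈ 93.99 µV.
(V_in − V_min) × 2^15/range = (0.1732694 − (-1.54)) × 32768/3.08 = 18227.406.
Floor → code = 18227.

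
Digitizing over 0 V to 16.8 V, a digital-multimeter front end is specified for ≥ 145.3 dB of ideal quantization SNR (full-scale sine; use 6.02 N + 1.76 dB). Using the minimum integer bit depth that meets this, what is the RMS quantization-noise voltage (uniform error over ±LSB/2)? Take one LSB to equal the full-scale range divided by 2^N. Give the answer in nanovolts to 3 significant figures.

289 nV

Span = 16.8 V.
Required N = ⌈(145.3 − 1.76)/6.02⌉ = ⌈23.844⌉ = 24.
One LSB is 16.8 V / 16777216 = 1.0014 µV.
σ_q = LSB/√12 = 1.0014 µV/3.4641 = 289 nV.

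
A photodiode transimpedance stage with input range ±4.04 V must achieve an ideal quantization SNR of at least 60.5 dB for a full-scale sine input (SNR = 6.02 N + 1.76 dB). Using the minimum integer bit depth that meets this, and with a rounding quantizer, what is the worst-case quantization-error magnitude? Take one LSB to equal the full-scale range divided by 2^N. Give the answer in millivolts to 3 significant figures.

Full-scale range = 4.04 V − (-4.04 V) = 8.08 V.
Solving 6.02 N ≥ 60.5 − 1.76: N ≥ 9.757. Round up → N = 10.
One LSB is 8.08 V / 1024 = 7.8906 mV.
Max error for round-to-nearest is LSB/2 = 3.95 mV.

3.95 mV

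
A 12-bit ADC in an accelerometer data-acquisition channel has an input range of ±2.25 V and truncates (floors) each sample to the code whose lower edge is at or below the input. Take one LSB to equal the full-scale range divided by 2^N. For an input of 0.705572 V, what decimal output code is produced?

2690

Span: 2.25 V − (-2.25 V) = 4.5 V. LSB = 4.5 V / 2^12 ≈ 1.099 mV.
(V_in − V_min) × 2^12/range = (0.705572 − (-2.25)) × 4096/4.5 = 2690.227.
Floor → code = 2690.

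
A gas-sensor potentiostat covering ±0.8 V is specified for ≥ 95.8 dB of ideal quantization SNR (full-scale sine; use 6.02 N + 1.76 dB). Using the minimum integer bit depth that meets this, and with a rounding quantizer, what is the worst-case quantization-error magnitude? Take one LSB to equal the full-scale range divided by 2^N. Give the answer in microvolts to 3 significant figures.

Full-scale range = 0.8 V − (-0.8 V) = 1.6 V.
N ≥ (95.8 − 1.76)/6.02 = 15.621 → N_min = 16.
Step size = 1.6/65536 V = 24.414 µV.
|e|_max = LSB/2 = 12.2 µV.

12.2 µV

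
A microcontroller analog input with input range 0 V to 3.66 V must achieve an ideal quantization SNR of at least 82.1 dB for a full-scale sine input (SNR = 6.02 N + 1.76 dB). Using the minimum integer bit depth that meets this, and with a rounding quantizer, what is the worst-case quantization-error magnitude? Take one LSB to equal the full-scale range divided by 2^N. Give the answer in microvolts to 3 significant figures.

112 µV

Span = 3.66 V.
Required N = ⌈(82.1 − 1.76)/6.02⌉ = ⌈13.346⌉ = 14.
LSB = 3.66 V / 2^14 = 223.39 µV.
|e|_max = LSB/2 = 112 µV.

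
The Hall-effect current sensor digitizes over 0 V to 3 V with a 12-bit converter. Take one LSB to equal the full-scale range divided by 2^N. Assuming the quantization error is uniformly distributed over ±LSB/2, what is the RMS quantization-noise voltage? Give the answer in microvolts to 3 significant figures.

211 µV

Full-scale range = 3 V.
LSB = 3 V ÷ 2^12 = 3/4096 V = 0.73242 mV.
RMS of a uniform error over width LSB is LSB/√12 = 211 µV.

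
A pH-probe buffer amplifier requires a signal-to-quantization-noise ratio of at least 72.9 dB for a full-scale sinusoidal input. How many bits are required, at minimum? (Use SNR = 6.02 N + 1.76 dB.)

12 bits

Solving 6.02 N ≥ 72.9 − 1.76: N ≥ 11.817. Round up → N = 12.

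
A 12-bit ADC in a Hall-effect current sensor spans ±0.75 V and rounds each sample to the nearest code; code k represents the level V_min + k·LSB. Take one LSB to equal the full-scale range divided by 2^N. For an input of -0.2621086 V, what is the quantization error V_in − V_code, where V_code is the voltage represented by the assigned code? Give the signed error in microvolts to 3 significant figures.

Full-scale range = 0.75 V − (-0.75 V) = 1.5 V. LSB = 1.5 V / 2^12 ≈ 366.2 µV.
Position in LSBs: (-0.2621086 − (-0.75)) × 4096/1.5 = 1332.2688; rounding gives k = 1332.
V_code = -0.75 + (1332/4096) × 1.5 = -0.2622070313 V.
V_in − V_code = -0.2621086 − (-0.2622070313) = +98.4 µV.

+98.4 µV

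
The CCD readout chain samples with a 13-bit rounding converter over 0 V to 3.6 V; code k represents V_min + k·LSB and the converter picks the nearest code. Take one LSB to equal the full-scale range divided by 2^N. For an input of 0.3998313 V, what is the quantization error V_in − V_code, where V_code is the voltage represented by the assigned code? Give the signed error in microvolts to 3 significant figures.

Span = 3.6 V. LSB = 3.6 V / 2^13 ≈ 439.5 µV.
(V_in − V_min)/LSB = (0.3998313 − (0)) × 8192/3.6 = 909.8383 → nearest code k = 910.
V_code = V_min + k × range/2^13 = 0 + 910 × 3.6/8192 = 0.3999023438 V.
e = 0.3998313 − (0.3999023438) = −71.0 µV.

−71.0 µV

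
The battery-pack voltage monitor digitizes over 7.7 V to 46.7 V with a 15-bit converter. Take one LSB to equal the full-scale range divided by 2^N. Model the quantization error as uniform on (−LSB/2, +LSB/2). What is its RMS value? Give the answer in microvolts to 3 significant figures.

Full-scale range = 46.7 V − (7.7 V) = 39 V.
LSB = 39 V ÷ 2^15 = 39/32768 V = 1.1902 mV.
For a uniform distribution on [−LSB/2, +LSB/2], V_rms = LSB/√12 = 1.1902 mV/3.4641 = 344 µV.

344 µV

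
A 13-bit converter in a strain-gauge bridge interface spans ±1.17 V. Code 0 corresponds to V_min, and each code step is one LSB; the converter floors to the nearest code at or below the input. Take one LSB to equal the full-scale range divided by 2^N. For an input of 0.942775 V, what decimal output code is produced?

7396

The full-scale span is 1.17 − (-1.17) = 2.34 V. LSB = 2.34 V / 2^13 ≈ 285.6 µV.
V_in − V_min = 0.942775 − (-1.17) = 2.112775 V.
Divide by LSB: 2.112775 × 8192/2.34 = 7396.5183.
Truncating gives code 7396.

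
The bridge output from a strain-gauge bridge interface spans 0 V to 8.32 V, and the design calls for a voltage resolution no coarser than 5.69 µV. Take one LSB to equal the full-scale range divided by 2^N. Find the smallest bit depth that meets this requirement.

21 bits

Range is 8.32 V.
8.32 V / 5.69 µV = 1.462e6. Since 2^20 = 1048576 and 2^21 = 2097152, N = 21.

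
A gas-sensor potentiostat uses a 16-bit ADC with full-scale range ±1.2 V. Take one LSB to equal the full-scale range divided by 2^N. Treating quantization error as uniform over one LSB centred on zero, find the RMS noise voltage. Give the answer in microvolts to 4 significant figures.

10.57 µV

Full-scale range = 1.2 V − (-1.2 V) = 2.4 V.
LSB = 2.4 V / 2^16 = 36.6211 µV.
σ_q = LSB/√12 = 36.6211 µV/3.4641 = 10.57 µV.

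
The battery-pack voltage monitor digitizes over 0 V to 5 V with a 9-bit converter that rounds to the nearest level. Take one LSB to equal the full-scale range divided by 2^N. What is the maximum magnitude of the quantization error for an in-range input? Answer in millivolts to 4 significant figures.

4.883 mV

Range is 5 V.
LSB = 5 V ÷ 2^9 = 5/512 V = 9.76563 mV.
|e|_max = LSB/2 = 4.883 mV.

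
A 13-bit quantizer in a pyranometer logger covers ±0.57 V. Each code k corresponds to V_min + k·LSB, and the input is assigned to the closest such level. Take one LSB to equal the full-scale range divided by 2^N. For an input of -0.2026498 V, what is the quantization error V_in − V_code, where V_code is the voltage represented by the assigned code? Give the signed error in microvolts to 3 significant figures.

Full-scale range = 0.57 V − (-0.57 V) = 1.14 V. LSB = 1.14 V / 2^13 ≈ 139.2 µV.
(-0.2026498 − (-0.57)) / LSB = 0.3673502 × 8192/1.14 = 2639.7656. Nearest integer: k = 2640.
V_code = -0.57 + (2640/8192) × 1.14 = -0.2026171875 V.
V_in − V_code = -0.2026498 − (-0.2026171875) = −32.6 µV.

−32.6 µV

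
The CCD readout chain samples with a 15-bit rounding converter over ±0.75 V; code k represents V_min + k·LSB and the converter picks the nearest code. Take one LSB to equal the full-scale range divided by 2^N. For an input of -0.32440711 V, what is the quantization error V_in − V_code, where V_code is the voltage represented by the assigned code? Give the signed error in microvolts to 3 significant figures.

+10.0 µV

Full-scale range = 0.75 V − (-0.75 V) = 1.5 V. LSB = 1.5 V / 2^15 ≈ 45.78 µV.
(-0.32440711 − (-0.75)) / LSB = 0.42559289 × 32768/1.5 = 9297.2185. Nearest integer: k = 9297.
V_code = V_min + k × range/2^15 = -0.75 + 9297 × 1.5/32768 = -0.32441711426 V.
e = -0.32440711 − (-0.32441711426) = +10.0 µV.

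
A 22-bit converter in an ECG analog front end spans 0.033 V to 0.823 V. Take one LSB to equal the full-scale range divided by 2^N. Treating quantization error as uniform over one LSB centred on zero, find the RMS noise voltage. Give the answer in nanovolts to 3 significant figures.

Range = 0.823 − (0.033) = 0.79 V.
Step size = 0.79/4194304 V = 188.35 nV.
For a uniform distribution on [−LSB/2, +LSB/2], V_rms = LSB/√12 = 188.35 nV/3.4641 = 54.4 nV.

54.4 nV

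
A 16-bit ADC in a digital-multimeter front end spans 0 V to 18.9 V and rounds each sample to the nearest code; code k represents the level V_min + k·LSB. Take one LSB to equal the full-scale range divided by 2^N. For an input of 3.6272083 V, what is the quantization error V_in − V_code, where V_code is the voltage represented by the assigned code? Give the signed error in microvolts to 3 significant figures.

+113 µV

Range is 18.9 V. LSB = 18.9 V / 2^16 ≈ 288.4 µV.
Position in LSBs: (3.6272083 − (0)) × 65536/18.9 = 12577.3928; rounding gives k = 12577.
V_code = V_min + k × range/2^16 = 0 + 12577 × 18.9/65536 = 3.6270950317 V.
e = 3.6272083 − (3.6270950317) = +113 µV.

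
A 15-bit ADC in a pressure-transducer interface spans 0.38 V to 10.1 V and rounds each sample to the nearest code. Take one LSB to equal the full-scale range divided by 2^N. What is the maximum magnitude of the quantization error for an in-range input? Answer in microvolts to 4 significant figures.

148.3 µV

Range = 10.1 − (0.38) = 9.72 V.
LSB = 9.72 V / 2^15 = 296.631 µV.
Worst-case error for round-to-nearest is half an LSB: 148.3 µV.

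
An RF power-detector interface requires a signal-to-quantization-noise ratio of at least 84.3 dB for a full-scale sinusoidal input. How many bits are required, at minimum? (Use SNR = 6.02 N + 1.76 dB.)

14 bits

Solving 6.02 N ≥ 84.3 − 1.76: N ≥ 13.711. Round up → N = 14.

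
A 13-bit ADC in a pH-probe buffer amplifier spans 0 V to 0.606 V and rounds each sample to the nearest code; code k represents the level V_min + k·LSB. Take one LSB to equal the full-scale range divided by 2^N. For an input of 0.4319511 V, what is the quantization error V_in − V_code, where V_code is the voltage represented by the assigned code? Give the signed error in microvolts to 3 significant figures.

+13.4 µV

Range is 0.606 V. LSB = 0.606 V / 2^13 ≈ 73.97 µV.
(V_in − V_min)/LSB = (0.4319511 − (0)) × 8192/0.606 = 5839.1805 → nearest code k = 5839.
V_code = 0 + (5839/8192) × 0.606 = 0.4319377441 V.
e = 0.4319511 − (0.4319377441) = +13.4 µV.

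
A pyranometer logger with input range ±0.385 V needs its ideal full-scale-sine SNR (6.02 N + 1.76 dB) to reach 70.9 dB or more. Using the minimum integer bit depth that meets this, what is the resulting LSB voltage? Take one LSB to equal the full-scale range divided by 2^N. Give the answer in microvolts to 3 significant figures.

188 µV

Range = 0.385 − (-0.385) = 0.77 V.
Solving 6.02 N ≥ 70.9 − 1.76: N ≥ 11.485. Round up → N = 12.
LSB = 0.77 V ÷ 2^12 = 0.77/4096 V = 188 µV.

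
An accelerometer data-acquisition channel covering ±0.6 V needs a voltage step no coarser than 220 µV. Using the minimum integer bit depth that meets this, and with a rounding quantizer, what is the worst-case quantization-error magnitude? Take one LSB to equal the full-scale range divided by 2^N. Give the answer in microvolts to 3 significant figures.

Span: 0.6 V − (-0.6 V) = 1.2 V.
Required number of levels: 1.2/220 µV = 5454.5; smallest N with 2^N ≥ that is 13.
LSB = 1.2 V / 2^13 = 146.48 µV.
|e|_max = LSB/2 = 73.2 µV.

73.2 µV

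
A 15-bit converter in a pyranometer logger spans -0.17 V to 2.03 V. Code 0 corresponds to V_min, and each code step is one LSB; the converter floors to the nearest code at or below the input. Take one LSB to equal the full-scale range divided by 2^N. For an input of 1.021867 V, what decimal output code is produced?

17752

Full-scale range = 2.03 V − (-0.17 V) = 2.2 V. LSB = 2.2 V / 2^15 ≈ 67.14 µV.
code = ⌊(V_in − V_min)/LSB⌋ = ⌊(V_in − V_min) × 2^15 / range⌋
     = ⌊(1.021867 − (-0.17)) × 32768 / 2.2⌋ = ⌊1.191867 × 32768/2.2⌋
     = ⌊17752.317⌋ = 17752.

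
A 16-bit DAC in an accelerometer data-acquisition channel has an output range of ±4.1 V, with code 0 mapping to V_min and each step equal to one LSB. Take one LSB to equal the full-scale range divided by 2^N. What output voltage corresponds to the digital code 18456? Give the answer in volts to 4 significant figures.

The full-scale span is 4.1 − (-4.1) = 8.2 V. LSB = 8.2 V / 2^16.
V_out = -4.1 + 18456 × (8.2/65536) V
      = -4.1 + 2.30925 = -1.79075 V.

-1.791 V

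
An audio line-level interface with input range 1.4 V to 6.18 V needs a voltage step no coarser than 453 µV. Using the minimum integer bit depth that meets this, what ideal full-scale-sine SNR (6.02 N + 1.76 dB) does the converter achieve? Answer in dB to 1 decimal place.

Span: 6.18 V − (1.4 V) = 4.78 V.
4.78 V / 453 µV = 10550. Since 2^13 = 8192 and 2^14 = 16384, N = 14.
SNR = 6.02 × 14 + 1.76 = 86.04 dB.

86.0 dB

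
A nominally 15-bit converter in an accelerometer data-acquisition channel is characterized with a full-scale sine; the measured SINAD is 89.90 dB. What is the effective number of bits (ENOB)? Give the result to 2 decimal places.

ENOB = (89.90 − 1.76)/6.02 = 14.6412 bits.

14.64 bits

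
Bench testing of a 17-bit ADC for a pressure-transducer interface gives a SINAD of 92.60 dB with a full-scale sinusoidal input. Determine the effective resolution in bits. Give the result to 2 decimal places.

ENOB = (SINAD − 1.76) / 6.02 = (92.60 − 1.76) / 6.02 = 90.84 / 6.02 = 15.0897.

15.09 bits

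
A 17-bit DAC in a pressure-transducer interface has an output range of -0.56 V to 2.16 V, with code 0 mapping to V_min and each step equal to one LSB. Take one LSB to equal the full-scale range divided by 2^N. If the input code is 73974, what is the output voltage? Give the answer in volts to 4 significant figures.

0.9751 V

Range = 2.16 − (-0.56) = 2.72 V. LSB = 2.72 V / 2^17.
V_out = -0.56 + 73974 × (2.72/131072) V
      = -0.56 + 1.53510 = 0.975105 V.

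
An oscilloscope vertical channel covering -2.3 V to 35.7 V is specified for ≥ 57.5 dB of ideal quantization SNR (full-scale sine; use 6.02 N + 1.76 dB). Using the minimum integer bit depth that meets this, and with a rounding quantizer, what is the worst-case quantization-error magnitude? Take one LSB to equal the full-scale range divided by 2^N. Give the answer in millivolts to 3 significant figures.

18.6 mV

Range = 35.7 − (-2.3) = 38 V.
6.02 N + 1.76 ≥ 57.5 gives N ≥ 9.259, so the minimum integer is 10.
One LSB is 38 V / 1024 = 37.109 mV.
Half an LSB is 18.6 mV.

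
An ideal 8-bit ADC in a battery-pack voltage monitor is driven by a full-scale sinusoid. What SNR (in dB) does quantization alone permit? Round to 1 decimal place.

Ideal quantization SNR: 6.02 × 8 + 1.76 dB = 49.9 dB.

49.9 dB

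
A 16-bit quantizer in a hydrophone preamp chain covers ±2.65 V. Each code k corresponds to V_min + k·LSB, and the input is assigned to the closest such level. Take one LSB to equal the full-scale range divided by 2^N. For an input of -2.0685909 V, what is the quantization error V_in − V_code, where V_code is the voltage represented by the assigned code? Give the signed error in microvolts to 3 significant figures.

+23.3 µV

Span: 2.65 V − (-2.65 V) = 5.3 V. LSB = 5.3 V / 2^16 ≈ 80.87 µV.
(-2.0685909 − (-2.65)) / LSB = 0.5814091 × 65536/5.3 = 7189.2881. Nearest integer: k = 7189.
V_code = -2.65 + (7189/65536) × 5.3 = -2.0686141968 V.
Error = V_in − V_code = -2.0685909 − (-2.0686141968) = +23.3 µV.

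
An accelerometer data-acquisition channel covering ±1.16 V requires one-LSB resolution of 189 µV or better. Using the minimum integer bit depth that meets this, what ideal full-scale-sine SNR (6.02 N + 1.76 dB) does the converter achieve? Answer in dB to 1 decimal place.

86.0 dB

Span: 1.16 V − (-1.16 V) = 2.32 V.
2.32 V / 189 µV = 12280. Since 2^13 = 8192 and 2^14 = 16384, N = 14.
Ideal SNR at N = 14: 6.02·14 + 1.76 = 86.0 dB.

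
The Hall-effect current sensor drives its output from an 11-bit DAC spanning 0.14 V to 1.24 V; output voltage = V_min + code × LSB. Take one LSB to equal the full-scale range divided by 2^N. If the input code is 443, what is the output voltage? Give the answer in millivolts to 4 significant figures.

The full-scale span is 1.24 − (0.14) = 1.1 V. LSB = 1.1 V / 2^11.
Output = V_min + (443/2048) × range = 0.14 + 0.216309 × 1.1 V
      = 0.14 + 0.237939 = 0.377939 V.

377.9 mV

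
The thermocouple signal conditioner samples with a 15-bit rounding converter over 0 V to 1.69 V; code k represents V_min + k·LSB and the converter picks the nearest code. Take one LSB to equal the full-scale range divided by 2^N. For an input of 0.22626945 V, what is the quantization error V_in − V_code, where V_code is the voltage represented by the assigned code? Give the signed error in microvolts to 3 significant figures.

Span = 1.69 V. LSB = 1.69 V / 2^15 ≈ 51.57 µV.
(0.22626945 − (0)) / LSB = 0.22626945 × 32768/1.69 = 4387.2174. Nearest integer: k = 4387.
V_code = V_min + k × range/2^15 = 0 + 4387 × 1.69/32768 = 0.22625823975 V.
V_in − V_code = 0.22626945 − (0.22625823975) = +11.2 µV.

+11.2 µV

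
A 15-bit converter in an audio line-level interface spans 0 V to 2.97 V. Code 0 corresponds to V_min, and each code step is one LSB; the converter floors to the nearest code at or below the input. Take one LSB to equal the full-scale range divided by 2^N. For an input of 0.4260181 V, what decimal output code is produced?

4700

V_FS = 2.97 V. LSB = 2.97 V / 2^15 ≈ 90.64 µV.
(V_in − V_min) × 2^15/range = (0.4260181 − (0)) × 32768/2.97 = 4700.256.
Floor → code = 4700.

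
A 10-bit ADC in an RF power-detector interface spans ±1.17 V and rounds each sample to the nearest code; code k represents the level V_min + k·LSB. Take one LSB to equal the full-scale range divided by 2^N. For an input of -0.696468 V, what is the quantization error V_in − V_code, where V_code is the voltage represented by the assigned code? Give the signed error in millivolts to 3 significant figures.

+0.505 mV

Range = 1.17 − (-1.17) = 2.34 V. LSB = 2.34 V / 2^10 ≈ 2.285 mV.
(V_in − V_min)/LSB = (-0.696468 − (-1.17)) × 1024/2.34 = 207.2208 → nearest code k = 207.
V_code = V_min + k × range/2^10 = -1.17 + 207 × 2.34/1024 = -0.6969726563 V.
e = -0.696468 − (-0.6969726563) = +0.505 mV.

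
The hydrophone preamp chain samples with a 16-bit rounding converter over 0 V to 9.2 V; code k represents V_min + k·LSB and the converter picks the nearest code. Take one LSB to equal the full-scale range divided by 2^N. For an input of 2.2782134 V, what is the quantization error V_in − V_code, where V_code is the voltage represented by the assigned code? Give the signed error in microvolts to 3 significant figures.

−27.6 µV

Range is 9.2 V. LSB = 9.2 V / 2^16 ≈ 140.4 µV.
Position in LSBs: (2.2782134 − (0)) × 65536/9.2 = 16228.8036; rounding gives k = 16229.
V_code = V_min + k × range/2^16 = 0 + 16229 × 9.2/65536 = 2.2782409668 V.
Error = V_in − V_code = 2.2782134 − (2.2782409668) = −27.6 µV.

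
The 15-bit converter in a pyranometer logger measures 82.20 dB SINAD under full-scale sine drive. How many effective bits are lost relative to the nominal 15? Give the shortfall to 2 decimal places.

1.64 bits

Effective bits = (82.20 − 1.76)/6.02 = 13.3621.
Shortfall = 15 − 13.3621 = 1.6379 bits.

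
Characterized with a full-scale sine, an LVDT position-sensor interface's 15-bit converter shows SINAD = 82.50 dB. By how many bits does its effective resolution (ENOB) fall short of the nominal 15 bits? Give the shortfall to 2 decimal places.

1.59 bits

Effective bits = (82.50 − 1.76)/6.02 = 13.4120.
15 − 13.4120 = 1.59 bits below nominal.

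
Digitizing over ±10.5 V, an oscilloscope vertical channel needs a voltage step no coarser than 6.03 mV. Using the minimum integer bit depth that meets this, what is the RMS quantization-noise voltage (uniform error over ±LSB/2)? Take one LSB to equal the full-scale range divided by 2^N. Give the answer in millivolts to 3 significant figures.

The full-scale span is 10.5 − (-10.5) = 21 V.
Required number of levels: 21/6.03 mV = 3482.6; smallest N with 2^N ≥ that is 12.
One LSB is 21 V / 4096 = 5.1270 mV.
V_rms = LSB/√12 = 1.48 mV.

1.48 mV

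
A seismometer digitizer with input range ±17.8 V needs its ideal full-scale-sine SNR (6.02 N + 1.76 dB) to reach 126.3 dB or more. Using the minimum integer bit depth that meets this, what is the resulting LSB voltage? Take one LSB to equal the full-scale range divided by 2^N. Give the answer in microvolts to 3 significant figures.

Range = 17.8 − (-17.8) = 35.6 V.
N ≥ (126.3 − 1.76)/6.02 = 20.688 → N_min = 21.
LSB = 35.6 V ÷ 2^21 = 35.6/2097152 V = 17.0 µV.

17.0 µV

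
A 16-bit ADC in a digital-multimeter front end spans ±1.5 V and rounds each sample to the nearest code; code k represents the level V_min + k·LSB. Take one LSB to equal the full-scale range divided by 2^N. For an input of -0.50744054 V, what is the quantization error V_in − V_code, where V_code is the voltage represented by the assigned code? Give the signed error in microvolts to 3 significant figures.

Span: 1.5 V − (-1.5 V) = 3 V. LSB = 3 V / 2^16 ≈ 45.78 µV.
(-0.50744054 − (-1.5)) / LSB = 0.99255946 × 65536/3 = 21682.7923. Nearest integer: k = 21683.
V_code = -1.5 + (21683/65536) × 3 = -0.50743103027 V.
V_in − V_code = -0.50744054 − (-0.50743103027) = −9.51 µV.

−9.51 µV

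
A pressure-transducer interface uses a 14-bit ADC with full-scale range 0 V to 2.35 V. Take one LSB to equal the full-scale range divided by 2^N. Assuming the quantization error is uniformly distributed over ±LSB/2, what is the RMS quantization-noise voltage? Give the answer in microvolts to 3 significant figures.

41.4 µV

V_FS = 2.35 V.
One LSB is 2.35 V / 16384 = 143.43 µV.
σ_q = LSB/√12 = 143.43 µV/3.4641 = 41.4 µV.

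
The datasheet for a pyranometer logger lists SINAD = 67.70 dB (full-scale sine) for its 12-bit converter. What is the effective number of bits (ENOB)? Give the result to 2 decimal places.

10.95 bits

ENOB = (67.70 − 1.76)/6.02 = 10.9535 bits.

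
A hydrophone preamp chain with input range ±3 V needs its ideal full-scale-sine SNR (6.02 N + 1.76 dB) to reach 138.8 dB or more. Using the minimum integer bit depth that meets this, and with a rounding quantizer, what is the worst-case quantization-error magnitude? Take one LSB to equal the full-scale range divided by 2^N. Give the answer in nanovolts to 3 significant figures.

358 nV

Range = 3 − (-3) = 6 V.
N ≥ (138.8 − 1.76)/6.02 = 22.764 → N_min = 23.
LSB = 6 V ÷ 2^23 = 6/8388608 V = 0.71526 µV.
|e|_max = LSB/2 = 358 nV.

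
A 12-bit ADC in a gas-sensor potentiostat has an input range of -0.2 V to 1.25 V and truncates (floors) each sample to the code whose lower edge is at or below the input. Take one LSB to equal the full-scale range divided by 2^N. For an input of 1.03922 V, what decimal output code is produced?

The full-scale span is 1.25 − (-0.2) = 1.45 V. LSB = 1.45 V / 2^12 ≈ 354.0 µV.
(V_in − V_min) × 2^12/range = (1.03922 − (-0.2)) × 4096/1.45 = 3500.583.
Floor → code = 3500.

3500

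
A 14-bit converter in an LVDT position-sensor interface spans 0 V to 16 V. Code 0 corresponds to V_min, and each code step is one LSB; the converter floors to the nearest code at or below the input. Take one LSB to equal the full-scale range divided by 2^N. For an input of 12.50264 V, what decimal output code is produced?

12802

Range is 16 V. LSB = 16 V / 2^14 ≈ 0.9766 mV.
code = ⌊(V_in − V_min)/LSB⌋ = ⌊(V_in − V_min) × 2^14 / range⌋
     = ⌊(12.50264 − (0)) × 16384 / 16⌋ = ⌊12.50264 × 16384/16⌋
     = ⌊12802.703⌋ = 12802.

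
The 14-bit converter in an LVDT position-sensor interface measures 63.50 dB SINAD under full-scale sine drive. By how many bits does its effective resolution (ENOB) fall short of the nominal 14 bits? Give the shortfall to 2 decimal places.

3.74 bits

ENOB = (SINAD − 1.76)/6.02 = (63.50 − 1.76)/6.02 = 10.2558 bits.
14 − 10.2558 = 3.74 bits below nominal.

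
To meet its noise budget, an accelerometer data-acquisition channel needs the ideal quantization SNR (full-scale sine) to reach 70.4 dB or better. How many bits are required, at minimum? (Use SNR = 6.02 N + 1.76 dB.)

12 bits

Solving 6.02 N ≥ 70.4 − 1.76: N ≥ 11.402. Round up → N = 12.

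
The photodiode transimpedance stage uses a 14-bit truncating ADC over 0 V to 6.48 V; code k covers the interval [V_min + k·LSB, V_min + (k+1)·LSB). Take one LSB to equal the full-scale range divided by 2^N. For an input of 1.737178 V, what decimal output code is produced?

Span = 6.48 V. LSB = 6.48 V / 2^14 ≈ 395.5 µV.
V_in − V_min = 1.737178 − (0) = 1.737178 V.
Divide by LSB: 1.737178 × 16384/6.48 = 4392.2723.
Truncating gives code 4392.

4392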